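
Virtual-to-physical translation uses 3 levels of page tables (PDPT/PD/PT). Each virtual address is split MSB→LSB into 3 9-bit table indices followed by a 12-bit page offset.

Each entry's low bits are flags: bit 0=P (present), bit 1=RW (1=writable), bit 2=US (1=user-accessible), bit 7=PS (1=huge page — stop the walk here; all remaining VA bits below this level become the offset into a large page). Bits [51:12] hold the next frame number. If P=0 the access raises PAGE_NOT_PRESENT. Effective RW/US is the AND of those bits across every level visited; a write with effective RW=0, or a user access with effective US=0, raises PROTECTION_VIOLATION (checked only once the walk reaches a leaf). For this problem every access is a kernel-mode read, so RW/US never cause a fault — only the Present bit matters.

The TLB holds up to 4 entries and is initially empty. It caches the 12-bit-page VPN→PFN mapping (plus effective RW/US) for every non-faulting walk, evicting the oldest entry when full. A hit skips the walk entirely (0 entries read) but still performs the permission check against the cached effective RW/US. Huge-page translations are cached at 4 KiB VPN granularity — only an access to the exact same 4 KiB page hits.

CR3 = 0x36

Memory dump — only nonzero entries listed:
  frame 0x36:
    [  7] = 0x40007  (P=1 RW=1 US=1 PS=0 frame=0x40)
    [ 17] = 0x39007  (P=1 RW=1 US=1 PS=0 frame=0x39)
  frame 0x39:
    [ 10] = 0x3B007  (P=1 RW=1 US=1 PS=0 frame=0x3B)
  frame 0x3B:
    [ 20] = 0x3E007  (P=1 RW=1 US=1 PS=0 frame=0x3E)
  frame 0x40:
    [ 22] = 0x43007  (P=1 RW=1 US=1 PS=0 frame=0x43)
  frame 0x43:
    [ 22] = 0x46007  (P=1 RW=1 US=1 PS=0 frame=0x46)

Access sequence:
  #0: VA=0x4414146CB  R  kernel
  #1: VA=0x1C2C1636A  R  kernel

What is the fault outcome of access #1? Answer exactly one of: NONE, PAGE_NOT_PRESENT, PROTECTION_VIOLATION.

Per-access translation:
#0 VA=0x4414146CB (r,kernel):
  L0: frame=0x36 idx=17 entry=0x39007 [P=1 RW=1 US=1 PS=0]
  L1: frame=0x39 idx=10 entry=0x3B007 [P=1 RW=1 US=1 PS=0]
  L2: frame=0x3B idx=20 entry=0x3E007 [P=1 RW=1 US=1 PS=0]
  ✓ 0x3E6CB  — 3 lookups
#1 VA=0x1C2C1636A (r,kernel):
  L0: frame=0x36 idx=7 entry=0x40007 [P=1 RW=1 US=1 PS=0]
  L1: frame=0x40 idx=22 entry=0x43007 [P=1 RW=1 US=1 PS=0]
  L2: frame=0x43 idx=22 entry=0x46007 [P=1 RW=1 US=1 PS=0]
  ✓ 0x4636A  — 3 lookups

Access #1 fault: NONE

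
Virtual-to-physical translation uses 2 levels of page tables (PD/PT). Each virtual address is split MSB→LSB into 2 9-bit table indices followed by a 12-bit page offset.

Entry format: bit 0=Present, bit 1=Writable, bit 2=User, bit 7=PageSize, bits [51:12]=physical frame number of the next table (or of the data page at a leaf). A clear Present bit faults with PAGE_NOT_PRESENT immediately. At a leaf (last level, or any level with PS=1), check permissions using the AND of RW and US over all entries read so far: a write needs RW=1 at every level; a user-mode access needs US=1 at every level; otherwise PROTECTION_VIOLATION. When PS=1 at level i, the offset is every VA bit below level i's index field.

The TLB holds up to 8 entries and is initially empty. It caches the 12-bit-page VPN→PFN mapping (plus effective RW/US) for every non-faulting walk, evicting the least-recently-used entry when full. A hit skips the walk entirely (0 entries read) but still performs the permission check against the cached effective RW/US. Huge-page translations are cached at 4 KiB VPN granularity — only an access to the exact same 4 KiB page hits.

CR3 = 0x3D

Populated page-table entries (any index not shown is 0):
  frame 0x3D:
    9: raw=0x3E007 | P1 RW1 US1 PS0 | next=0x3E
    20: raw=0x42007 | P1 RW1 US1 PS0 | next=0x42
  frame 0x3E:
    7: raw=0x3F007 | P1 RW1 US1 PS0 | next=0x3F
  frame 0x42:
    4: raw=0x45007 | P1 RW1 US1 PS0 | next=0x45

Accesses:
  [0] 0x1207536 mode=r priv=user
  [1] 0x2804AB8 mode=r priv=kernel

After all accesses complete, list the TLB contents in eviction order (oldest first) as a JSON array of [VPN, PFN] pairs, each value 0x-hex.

Trace:
#0 VA=0x1207536 (r,user):
  L0: frame=0x3D idx=9 entry=0x3E007 [P=1 RW=1 US=1 PS=0]
  L1: frame=0x3E idx=7 entry=0x3F007 [P=1 RW=1 US=1 PS=0]
  ✓ 0x3F536  — 2 lookups
#1 VA=0x2804AB8 (r,kernel):
  L0: frame=0x3D idx=20 entry=0x42007 [P=1 RW=1 US=1 PS=0]
  L1: frame=0x42 idx=4 entry=0x45007 [P=1 RW=1 US=1 PS=0]
  ✓ 0x45AB8  — 2 lookups

TLB: [["0x1207", "0x3F"], ["0x2804", "0x45"]]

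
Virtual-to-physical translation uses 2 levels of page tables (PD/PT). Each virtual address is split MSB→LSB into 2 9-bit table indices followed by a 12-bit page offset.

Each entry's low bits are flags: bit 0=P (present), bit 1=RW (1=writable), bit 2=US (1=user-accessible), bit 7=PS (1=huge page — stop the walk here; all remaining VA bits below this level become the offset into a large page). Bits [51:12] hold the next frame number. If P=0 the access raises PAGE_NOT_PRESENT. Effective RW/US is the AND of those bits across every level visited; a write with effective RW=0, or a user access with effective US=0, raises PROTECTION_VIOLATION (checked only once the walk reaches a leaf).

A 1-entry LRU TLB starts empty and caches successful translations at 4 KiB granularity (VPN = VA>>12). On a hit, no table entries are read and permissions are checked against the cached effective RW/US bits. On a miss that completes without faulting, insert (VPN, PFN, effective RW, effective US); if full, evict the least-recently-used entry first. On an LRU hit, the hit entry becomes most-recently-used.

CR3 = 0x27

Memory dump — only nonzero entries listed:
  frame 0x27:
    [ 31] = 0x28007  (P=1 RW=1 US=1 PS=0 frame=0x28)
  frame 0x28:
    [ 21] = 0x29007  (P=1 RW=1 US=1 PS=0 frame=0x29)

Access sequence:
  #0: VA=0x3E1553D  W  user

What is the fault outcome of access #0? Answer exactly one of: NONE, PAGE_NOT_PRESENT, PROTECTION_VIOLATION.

Trace:
#0 VA=0x3E1553D (w,user):
  L0 @0x27[31] → 0x28007  P=1,RW=1,US=1,PS=0
  L1 @0x28[21] → 0x29007  P=1,RW=1,US=1,PS=0
  ⇒ phys 0x2953D  [2 reads]

Access #0 fault: NONE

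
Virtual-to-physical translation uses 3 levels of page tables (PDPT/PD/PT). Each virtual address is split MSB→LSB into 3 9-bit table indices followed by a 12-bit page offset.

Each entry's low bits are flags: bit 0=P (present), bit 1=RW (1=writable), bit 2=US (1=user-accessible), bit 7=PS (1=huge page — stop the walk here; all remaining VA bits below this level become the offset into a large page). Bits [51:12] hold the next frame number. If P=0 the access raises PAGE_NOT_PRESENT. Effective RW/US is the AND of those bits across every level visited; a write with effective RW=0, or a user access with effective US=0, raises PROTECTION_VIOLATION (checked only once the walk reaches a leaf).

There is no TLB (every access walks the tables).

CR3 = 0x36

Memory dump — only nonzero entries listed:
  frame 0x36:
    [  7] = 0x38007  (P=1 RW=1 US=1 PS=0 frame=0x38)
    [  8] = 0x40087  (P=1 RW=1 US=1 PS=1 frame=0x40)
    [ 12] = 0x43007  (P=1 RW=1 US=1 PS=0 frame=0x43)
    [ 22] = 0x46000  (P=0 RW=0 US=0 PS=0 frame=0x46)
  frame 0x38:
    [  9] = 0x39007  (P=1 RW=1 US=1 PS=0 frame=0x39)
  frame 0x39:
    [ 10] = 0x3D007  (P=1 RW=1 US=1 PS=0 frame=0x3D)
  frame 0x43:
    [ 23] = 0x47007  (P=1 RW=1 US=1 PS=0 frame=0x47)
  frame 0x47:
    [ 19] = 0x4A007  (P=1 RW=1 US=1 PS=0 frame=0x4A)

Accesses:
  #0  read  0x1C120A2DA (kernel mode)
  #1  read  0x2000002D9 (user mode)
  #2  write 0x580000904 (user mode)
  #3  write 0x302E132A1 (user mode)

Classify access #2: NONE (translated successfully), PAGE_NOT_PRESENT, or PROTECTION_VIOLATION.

Walk each access:
#0 VA=0x1C120A2DA (r,kernel):
  [0] read 0x36 idx=7: raw=0x38007 flags P=1 W=1 U=1 S=0
  [1] read 0x38 idx=9: raw=0x39007 flags P=1 W=1 U=1 S=0
  [2] read 0x39 idx=10: raw=0x3D007 flags P=1 W=1 U=1 S=0
  ⇒ phys 0x3D2DA  [3 reads]
#1 VA=0x2000002D9 (r,user):
  [0] read 0x36 idx=8: raw=0x40087 flags P=1 W=1 U=1 S=1
  ⇒ phys 0x402D9 (huge @L0)  [1 reads]
#2 VA=0x580000904 (w,user):
  [0] read 0x36 idx=22: raw=0x46000 flags P=0 W=0 U=0 S=0
  ✗ PAGE_NOT_PRESENT  [1 reads]
#3 VA=0x302E132A1 (w,user):
  [0] read 0x36 idx=12: raw=0x43007 flags P=1 W=1 U=1 S=0
  [1] read 0x43 idx=23: raw=0x47007 flags P=1 W=1 U=1 S=0
  [2] read 0x47 idx=19: raw=0x4A007 flags P=1 W=1 U=1 S=0
  ⇒ phys 0x4A2A1  [3 reads]

Access #2 fault: PAGE_NOT_PRESENT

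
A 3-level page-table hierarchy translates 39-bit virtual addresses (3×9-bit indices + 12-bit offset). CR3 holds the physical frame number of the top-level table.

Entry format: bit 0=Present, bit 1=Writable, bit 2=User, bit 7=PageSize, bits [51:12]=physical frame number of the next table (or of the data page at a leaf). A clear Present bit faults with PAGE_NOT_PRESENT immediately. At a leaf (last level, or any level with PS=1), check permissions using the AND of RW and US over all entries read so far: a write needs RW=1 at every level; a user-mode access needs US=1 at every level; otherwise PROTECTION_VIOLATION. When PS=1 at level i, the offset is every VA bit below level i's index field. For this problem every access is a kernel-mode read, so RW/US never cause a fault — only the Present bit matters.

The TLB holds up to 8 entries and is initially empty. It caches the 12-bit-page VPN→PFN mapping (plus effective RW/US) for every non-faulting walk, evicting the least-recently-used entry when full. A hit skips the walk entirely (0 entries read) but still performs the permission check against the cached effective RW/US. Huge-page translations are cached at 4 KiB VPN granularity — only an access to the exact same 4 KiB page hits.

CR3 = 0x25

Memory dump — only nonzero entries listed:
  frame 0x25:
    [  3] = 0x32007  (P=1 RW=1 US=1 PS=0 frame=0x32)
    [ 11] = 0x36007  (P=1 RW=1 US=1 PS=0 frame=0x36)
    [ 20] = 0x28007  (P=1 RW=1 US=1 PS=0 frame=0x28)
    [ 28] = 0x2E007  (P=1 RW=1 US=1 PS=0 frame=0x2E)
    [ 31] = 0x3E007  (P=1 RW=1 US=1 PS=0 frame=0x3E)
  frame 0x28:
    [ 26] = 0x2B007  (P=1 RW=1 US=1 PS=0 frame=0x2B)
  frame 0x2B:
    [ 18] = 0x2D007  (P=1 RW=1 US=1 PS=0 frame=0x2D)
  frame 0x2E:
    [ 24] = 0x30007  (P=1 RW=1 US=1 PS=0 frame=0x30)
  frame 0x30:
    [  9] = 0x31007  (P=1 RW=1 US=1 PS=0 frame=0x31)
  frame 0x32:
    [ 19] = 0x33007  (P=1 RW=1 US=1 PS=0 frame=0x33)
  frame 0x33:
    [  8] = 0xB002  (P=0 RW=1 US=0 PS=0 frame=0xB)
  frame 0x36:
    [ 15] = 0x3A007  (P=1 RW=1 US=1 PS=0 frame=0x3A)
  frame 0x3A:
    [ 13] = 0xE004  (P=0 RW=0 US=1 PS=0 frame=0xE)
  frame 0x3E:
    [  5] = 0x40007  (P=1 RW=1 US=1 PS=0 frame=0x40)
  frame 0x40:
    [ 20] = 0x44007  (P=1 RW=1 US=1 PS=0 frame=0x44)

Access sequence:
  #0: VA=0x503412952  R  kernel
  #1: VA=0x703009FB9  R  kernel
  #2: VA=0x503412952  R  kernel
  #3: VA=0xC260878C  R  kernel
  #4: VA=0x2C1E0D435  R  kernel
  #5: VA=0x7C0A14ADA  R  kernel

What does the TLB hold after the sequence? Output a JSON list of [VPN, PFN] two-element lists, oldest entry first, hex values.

Walk each access:
#0 VA=0x503412952 (r,kernel):
  lvl0: tbl 0x25, slot 20 ⇒ 0x28007 (P1/RW1/US1/PS0)
  lvl1: tbl 0x28, slot 26 ⇒ 0x2B007 (P1/RW1/US1/PS0)
  lvl2: tbl 0x2B, slot 18 ⇒ 0x2D007 (P1/RW1/US1/PS0)
  → PA=0x2D952  (3 entries read)
#1 VA=0x703009FB9 (r,kernel):
  lvl0: tbl 0x25, slot 28 ⇒ 0x2E007 (P1/RW1/US1/PS0)
  lvl1: tbl 0x2E, slot 24 ⇒ 0x30007 (P1/RW1/US1/PS0)
  lvl2: tbl 0x30, slot 9 ⇒ 0x31007 (P1/RW1/US1/PS0)
  → PA=0x31FB9  (3 entries read)
#2 VA=0x503412952 (r,kernel):
  TLB hit vpn=0x503412 → PA=0x2D952
#3 VA=0xC260878C (r,kernel):
  lvl0: tbl 0x25, slot 3 ⇒ 0x32007 (P1/RW1/US1/PS0)
  lvl1: tbl 0x32, slot 19 ⇒ 0x33007 (P1/RW1/US1/PS0)
  lvl2: tbl 0x33, slot 8 ⇒ 0xB002 (P0/RW1/US0/PS0)
  → PAGE_NOT_PRESENT  (3 entries read)
#4 VA=0x2C1E0D435 (r,kernel):
  lvl0: tbl 0x25, slot 11 ⇒ 0x36007 (P1/RW1/US1/PS0)
  lvl1: tbl 0x36, slot 15 ⇒ 0x3A007 (P1/RW1/US1/PS0)
  lvl2: tbl 0x3A, slot 13 ⇒ 0xE004 (P0/RW0/US1/PS0)
  → PAGE_NOT_PRESENT  (3 entries read)
#5 VA=0x7C0A14ADA (r,kernel):
  lvl0: tbl 0x25, slot 31 ⇒ 0x3E007 (P1/RW1/US1/PS0)
  lvl1: tbl 0x3E, slot 5 ⇒ 0x40007 (P1/RW1/US1/PS0)
  lvl2: tbl 0x40, slot 20 ⇒ 0x44007 (P1/RW1/US1/PS0)
  → PA=0x44ADA  (3 entries read)

TLB: [["0x703009", "0x31"], ["0x503412", "0x2D"], ["0x7C0A14", "0x44"]]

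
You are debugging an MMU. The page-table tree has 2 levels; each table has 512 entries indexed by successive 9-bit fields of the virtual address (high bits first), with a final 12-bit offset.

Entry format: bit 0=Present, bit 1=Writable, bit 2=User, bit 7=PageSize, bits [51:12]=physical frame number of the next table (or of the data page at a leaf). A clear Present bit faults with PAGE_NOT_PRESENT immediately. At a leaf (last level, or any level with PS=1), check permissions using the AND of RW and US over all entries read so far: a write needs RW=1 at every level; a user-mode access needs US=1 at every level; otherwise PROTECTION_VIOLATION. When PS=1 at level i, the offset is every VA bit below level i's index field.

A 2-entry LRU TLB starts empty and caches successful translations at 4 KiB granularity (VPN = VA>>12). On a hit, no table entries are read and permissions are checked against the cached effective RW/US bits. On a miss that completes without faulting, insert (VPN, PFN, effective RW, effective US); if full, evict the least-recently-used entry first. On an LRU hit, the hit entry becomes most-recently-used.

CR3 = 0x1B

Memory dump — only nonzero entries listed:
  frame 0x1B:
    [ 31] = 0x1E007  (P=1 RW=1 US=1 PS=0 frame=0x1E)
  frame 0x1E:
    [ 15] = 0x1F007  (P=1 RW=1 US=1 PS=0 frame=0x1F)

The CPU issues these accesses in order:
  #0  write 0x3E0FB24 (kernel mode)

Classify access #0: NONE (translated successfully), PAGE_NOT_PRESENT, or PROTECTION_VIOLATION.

Walk each access:
#0 VA=0x3E0FB24 (w,kernel):
  L0 @0x1B[31] → 0x1E007  P=1,RW=1,US=1,PS=0
  L1 @0x1E[15] → 0x1F007  P=1,RW=1,US=1,PS=0
  → PA=0x1FB24  (2 entries read)

Access #0 fault: NONE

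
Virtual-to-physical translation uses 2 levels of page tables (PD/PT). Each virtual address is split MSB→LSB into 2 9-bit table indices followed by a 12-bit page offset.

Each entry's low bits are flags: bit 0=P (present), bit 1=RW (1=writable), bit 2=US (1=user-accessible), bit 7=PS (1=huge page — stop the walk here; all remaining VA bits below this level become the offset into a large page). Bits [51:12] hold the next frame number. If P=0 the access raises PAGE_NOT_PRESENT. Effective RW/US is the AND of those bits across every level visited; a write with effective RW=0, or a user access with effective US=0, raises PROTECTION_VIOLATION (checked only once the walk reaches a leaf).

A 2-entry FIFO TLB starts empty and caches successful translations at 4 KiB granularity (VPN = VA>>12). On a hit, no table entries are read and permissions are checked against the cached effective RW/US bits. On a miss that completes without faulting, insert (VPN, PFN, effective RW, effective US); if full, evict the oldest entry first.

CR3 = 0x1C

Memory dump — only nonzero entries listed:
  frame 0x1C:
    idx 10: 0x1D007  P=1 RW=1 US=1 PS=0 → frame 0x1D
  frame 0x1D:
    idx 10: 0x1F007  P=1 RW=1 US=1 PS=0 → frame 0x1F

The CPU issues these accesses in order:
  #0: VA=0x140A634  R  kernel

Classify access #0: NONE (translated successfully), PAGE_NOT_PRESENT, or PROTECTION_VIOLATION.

Trace:
#0 VA=0x140A634 (r,kernel):
  [0] read 0x1C idx=10: raw=0x1D007 flags P=1 W=1 U=1 S=0
  [1] read 0x1D idx=10: raw=0x1F007 flags P=1 W=1 U=1 S=0
  → PA=0x1F634  (2 entries read)

Access #0 fault: NONE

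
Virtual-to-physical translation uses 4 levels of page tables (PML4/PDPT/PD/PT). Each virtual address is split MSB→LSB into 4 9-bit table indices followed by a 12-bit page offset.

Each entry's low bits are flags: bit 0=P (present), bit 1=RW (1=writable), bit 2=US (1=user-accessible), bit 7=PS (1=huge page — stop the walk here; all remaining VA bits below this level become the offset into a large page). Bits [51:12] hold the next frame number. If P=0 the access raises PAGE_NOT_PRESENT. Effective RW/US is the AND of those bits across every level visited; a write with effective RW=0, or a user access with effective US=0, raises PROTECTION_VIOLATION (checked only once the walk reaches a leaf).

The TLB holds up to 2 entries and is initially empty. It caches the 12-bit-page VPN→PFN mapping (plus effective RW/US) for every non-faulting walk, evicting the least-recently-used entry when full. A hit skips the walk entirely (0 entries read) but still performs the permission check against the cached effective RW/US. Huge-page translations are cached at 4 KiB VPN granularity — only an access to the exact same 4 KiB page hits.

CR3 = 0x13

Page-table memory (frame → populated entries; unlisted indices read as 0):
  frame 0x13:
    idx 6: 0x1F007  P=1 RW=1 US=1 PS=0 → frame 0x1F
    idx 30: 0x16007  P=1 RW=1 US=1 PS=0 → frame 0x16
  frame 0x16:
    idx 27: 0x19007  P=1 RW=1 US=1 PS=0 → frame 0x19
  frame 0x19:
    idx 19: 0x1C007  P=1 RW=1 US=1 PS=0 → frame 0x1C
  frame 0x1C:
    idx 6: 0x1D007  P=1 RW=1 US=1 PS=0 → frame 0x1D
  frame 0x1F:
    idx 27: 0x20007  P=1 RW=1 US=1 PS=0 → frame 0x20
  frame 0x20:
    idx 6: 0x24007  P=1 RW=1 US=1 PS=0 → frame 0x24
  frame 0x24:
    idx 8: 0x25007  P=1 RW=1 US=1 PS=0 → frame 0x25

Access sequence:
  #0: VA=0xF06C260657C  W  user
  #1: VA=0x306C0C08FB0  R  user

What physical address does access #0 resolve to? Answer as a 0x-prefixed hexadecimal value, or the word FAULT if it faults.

Per-access translation:
#0 VA=0xF06C260657C (w,user):
  L0: frame=0x13 idx=30 entry=0x16007 [P=1 RW=1 US=1 PS=0]
  L1: frame=0x16 idx=27 entry=0x19007 [P=1 RW=1 US=1 PS=0]
  L2: frame=0x19 idx=19 entry=0x1C007 [P=1 RW=1 US=1 PS=0]
  L3: frame=0x1C idx=6 entry=0x1D007 [P=1 RW=1 US=1 PS=0]
  ⇒ phys 0x1D57C  [4 reads]
#1 VA=0x306C0C08FB0 (r,user):
  L0: frame=0x13 idx=6 entry=0x1F007 [P=1 RW=1 US=1 PS=0]
  L1: frame=0x1F idx=27 entry=0x20007 [P=1 RW=1 US=1 PS=0]
  L2: frame=0x20 idx=6 entry=0x24007 [P=1 RW=1 US=1 PS=0]
  L3: frame=0x24 idx=8 entry=0x25007 [P=1 RW=1 US=1 PS=0]
  ⇒ phys 0x25FB0  [4 reads]

Access #0 PA: 0x1D57C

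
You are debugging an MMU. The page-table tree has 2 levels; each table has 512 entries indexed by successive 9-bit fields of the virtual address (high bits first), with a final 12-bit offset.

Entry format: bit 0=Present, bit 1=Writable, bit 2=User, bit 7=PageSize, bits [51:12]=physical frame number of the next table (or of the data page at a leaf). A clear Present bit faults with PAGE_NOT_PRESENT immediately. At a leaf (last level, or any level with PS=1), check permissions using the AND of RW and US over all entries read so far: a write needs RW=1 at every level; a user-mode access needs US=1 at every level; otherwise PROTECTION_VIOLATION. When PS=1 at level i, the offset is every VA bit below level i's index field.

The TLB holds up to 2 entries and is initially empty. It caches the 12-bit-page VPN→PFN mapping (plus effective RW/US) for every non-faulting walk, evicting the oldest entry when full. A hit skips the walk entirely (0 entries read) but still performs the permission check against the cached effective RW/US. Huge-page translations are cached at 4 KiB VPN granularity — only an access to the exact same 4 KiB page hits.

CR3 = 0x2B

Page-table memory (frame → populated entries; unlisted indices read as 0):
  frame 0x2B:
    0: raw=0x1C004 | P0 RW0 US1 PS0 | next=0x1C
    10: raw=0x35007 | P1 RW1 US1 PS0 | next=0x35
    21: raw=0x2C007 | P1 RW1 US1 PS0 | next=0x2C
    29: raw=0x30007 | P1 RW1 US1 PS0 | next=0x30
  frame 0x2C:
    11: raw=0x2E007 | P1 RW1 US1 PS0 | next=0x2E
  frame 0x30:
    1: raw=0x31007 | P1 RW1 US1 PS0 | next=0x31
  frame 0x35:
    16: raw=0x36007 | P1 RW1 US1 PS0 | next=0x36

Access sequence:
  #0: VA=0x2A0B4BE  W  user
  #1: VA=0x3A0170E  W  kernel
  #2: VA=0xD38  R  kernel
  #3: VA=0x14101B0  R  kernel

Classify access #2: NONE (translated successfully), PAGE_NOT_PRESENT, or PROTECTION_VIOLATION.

Walk each access:
#0 VA=0x2A0B4BE (w,user):
  L0 @0x2B[21] → 0x2C007  P=1,RW=1,US=1,PS=0
  L1 @0x2C[11] → 0x2E007  P=1,RW=1,US=1,PS=0
  ⇒ phys 0x2E4BE  [2 reads]
#1 VA=0x3A0170E (w,kernel):
  L0 @0x2B[29] → 0x30007  P=1,RW=1,US=1,PS=0
  L1 @0x30[1] → 0x31007  P=1,RW=1,US=1,PS=0
  ⇒ phys 0x3170E  [2 reads]
#2 VA=0xD38 (r,kernel):
  L0 @0x2B[0] → 0x1C004  P=0,RW=0,US=1,PS=0
  → PAGE_NOT_PRESENT  (1 entries read)
#3 VA=0x14101B0 (r,kernel):
  L0 @0x2B[10] → 0x35007  P=1,RW=1,US=1,PS=0
  L1 @0x35[16] → 0x36007  P=1,RW=1,US=1,PS=0
  ⇒ phys 0x361B0  [2 reads]

Access #2 fault: PAGE_NOT_PRESENT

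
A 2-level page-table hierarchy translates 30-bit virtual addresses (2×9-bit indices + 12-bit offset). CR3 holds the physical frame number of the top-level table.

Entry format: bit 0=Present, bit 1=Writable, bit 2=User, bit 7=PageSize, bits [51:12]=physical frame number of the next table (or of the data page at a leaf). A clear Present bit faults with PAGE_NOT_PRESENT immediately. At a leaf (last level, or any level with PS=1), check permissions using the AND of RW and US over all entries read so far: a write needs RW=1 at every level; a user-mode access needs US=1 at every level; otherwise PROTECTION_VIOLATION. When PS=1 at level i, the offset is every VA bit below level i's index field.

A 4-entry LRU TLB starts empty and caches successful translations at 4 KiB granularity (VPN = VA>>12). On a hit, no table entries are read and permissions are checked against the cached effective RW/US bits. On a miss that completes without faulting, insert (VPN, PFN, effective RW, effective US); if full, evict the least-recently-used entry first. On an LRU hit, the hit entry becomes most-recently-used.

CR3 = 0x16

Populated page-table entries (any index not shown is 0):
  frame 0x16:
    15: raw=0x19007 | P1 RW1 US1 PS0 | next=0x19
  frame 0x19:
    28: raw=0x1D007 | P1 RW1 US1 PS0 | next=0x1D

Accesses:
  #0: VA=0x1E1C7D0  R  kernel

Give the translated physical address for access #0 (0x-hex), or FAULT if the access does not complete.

Per-access translation:
#0 VA=0x1E1C7D0 (r,kernel):
  L0: frame=0x16 idx=15 entry=0x19007 [P=1 RW=1 US=1 PS=0]
  L1: frame=0x19 idx=28 entry=0x1D007 [P=1 RW=1 US=1 PS=0]
  ⇒ phys 0x1D7D0  [2 reads]

Access #0 PA: 0x1D7D0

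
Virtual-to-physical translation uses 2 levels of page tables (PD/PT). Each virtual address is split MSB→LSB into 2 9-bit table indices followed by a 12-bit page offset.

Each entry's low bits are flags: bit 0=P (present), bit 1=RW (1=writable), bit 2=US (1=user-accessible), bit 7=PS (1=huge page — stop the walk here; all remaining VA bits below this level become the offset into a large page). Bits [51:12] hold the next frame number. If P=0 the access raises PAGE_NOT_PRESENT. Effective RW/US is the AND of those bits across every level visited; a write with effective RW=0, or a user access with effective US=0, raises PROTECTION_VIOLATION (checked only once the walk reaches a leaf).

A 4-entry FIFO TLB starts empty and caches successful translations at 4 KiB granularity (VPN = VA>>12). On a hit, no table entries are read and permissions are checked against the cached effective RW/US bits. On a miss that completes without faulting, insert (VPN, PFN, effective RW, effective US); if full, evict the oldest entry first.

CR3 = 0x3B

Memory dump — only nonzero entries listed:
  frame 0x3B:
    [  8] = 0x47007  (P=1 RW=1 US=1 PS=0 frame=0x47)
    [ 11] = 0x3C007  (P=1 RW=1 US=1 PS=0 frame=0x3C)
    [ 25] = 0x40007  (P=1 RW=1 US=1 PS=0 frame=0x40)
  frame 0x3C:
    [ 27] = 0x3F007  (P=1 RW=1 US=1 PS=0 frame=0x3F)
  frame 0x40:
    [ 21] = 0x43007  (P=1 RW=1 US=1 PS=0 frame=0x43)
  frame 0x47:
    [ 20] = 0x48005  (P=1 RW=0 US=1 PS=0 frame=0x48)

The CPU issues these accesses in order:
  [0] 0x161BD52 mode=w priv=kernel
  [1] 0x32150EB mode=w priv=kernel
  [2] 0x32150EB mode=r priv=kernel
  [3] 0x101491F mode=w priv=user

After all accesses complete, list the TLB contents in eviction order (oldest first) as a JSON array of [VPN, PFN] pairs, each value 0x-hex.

Walk each access:
#0 VA=0x161BD52 (w,kernel):
  [0] read 0x3B idx=11: raw=0x3C007 flags P=1 W=1 U=1 S=0
  [1] read 0x3C idx=27: raw=0x3F007 flags P=1 W=1 U=1 S=0
  ✓ 0x3FD52  — 2 lookups
#1 VA=0x32150EB (w,kernel):
  [0] read 0x3B idx=25: raw=0x40007 flags P=1 W=1 U=1 S=0
  [1] read 0x40 idx=21: raw=0x43007 flags P=1 W=1 U=1 S=0
  ✓ 0x430EB  — 2 lookups
#2 VA=0x32150EB (r,kernel):
  TLB hit vpn=0x3215 → PA=0x430EB
#3 VA=0x101491F (w,user):
  [0] read 0x3B idx=8: raw=0x47007 flags P=1 W=1 U=1 S=0
  [1] read 0x47 idx=20: raw=0x48005 flags P=1 W=0 U=1 S=0
  ✗ PROTECTION_VIOLATION  [2 reads]

TLB: [["0x161B", "0x3F"], ["0x3215", "0x43"]]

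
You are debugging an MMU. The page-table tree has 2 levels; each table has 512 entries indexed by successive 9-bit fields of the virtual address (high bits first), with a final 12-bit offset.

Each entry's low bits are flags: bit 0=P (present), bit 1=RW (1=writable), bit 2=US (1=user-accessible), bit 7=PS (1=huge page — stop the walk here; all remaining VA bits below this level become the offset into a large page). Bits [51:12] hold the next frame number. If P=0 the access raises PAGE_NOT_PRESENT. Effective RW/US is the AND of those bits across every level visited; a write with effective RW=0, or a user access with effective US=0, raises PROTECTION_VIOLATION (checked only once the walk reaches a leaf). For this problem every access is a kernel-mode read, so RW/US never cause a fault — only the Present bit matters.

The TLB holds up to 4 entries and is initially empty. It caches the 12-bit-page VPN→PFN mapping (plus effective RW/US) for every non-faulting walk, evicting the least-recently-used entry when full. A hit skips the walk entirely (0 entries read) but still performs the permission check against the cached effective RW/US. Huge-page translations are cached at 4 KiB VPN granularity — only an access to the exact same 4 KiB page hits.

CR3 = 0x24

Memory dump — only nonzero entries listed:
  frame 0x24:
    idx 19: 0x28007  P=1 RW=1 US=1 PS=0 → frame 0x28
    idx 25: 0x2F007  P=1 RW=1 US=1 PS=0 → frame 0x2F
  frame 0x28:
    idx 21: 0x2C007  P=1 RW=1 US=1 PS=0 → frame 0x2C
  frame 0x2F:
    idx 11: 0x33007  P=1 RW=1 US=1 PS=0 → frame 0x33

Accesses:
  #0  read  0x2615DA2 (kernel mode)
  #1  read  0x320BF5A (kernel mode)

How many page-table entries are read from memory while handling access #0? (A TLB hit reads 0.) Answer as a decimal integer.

Per-access translation:
#0 VA=0x2615DA2 (r,kernel):
  [0] read 0x24 idx=19: raw=0x28007 flags P=1 W=1 U=1 S=0
  [1] read 0x28 idx=21: raw=0x2C007 flags P=1 W=1 U=1 S=0
  ✓ 0x2CDA2  — 2 lookups
#1 VA=0x320BF5A (r,kernel):
  [0] read 0x24 idx=25: raw=0x2F007 flags P=1 W=1 U=1 S=0
  [1] read 0x2F idx=11: raw=0x33007 flags P=1 W=1 U=1 S=0
  ✓ 0x33F5A  — 2 lookups

Entries read for #0: 2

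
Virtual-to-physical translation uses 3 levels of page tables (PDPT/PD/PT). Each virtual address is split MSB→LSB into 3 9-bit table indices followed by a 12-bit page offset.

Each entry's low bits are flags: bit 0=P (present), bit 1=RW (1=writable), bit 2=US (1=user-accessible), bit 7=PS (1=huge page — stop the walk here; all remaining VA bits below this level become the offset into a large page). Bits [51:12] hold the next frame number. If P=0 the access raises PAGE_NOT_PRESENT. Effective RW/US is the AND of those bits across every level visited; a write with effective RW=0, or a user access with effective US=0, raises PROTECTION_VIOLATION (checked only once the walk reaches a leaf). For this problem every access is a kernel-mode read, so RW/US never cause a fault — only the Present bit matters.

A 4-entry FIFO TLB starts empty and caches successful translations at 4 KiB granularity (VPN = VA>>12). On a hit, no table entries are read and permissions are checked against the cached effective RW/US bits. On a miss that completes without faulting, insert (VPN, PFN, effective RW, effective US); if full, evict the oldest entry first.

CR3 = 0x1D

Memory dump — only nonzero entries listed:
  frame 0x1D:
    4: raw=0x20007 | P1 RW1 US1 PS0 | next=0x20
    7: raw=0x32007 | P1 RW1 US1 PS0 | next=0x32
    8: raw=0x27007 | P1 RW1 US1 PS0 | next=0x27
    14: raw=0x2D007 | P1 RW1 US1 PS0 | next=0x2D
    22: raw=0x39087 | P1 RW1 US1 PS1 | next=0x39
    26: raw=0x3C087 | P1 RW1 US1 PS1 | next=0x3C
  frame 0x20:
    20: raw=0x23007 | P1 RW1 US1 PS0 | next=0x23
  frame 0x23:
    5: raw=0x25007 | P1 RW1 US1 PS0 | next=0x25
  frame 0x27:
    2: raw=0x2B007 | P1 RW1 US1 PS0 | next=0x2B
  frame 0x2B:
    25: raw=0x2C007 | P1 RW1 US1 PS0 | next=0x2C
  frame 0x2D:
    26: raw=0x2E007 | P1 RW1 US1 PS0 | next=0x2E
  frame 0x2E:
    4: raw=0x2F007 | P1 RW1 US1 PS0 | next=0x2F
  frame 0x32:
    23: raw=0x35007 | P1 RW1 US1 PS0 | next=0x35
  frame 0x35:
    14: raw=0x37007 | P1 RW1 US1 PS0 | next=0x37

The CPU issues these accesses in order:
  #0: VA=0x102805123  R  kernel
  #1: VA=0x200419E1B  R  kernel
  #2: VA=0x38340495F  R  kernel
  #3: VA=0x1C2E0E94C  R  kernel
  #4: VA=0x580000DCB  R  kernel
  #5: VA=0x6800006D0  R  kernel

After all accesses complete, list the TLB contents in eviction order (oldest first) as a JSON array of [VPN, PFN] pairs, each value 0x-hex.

Per-access translation:
#0 VA=0x102805123 (r,kernel):
  L0: frame=0x1D idx=4 entry=0x20007 [P=1 RW=1 US=1 PS=0]
  L1: frame=0x20 idx=20 entry=0x23007 [P=1 RW=1 US=1 PS=0]
  L2: frame=0x23 idx=5 entry=0x25007 [P=1 RW=1 US=1 PS=0]
  ✓ 0x25123  — 3 lookups
#1 VA=0x200419E1B (r,kernel):
  L0: frame=0x1D idx=8 entry=0x27007 [P=1 RW=1 US=1 PS=0]
  L1: frame=0x27 idx=2 entry=0x2B007 [P=1 RW=1 US=1 PS=0]
  L2: frame=0x2B idx=25 entry=0x2C007 [P=1 RW=1 US=1 PS=0]
  ✓ 0x2CE1B  — 3 lookups
#2 VA=0x38340495F (r,kernel):
  L0: frame=0x1D idx=14 entry=0x2D007 [P=1 RW=1 US=1 PS=0]
  L1: frame=0x2D idx=26 entry=0x2E007 [P=1 RW=1 US=1 PS=0]
  L2: frame=0x2E idx=4 entry=0x2F007 [P=1 RW=1 US=1 PS=0]
  ✓ 0x2F95F  — 3 lookups
#3 VA=0x1C2E0E94C (r,kernel):
  L0: frame=0x1D idx=7 entry=0x32007 [P=1 RW=1 US=1 PS=0]
  L1: frame=0x32 idx=23 entry=0x35007 [P=1 RW=1 US=1 PS=0]
  L2: frame=0x35 idx=14 entry=0x37007 [P=1 RW=1 US=1 PS=0]
  ✓ 0x3794C  — 3 lookups
#4 VA=0x580000DCB (r,kernel):
  L0: frame=0x1D idx=22 entry=0x39087 [P=1 RW=1 US=1 PS=1]
  ✓ 0x39DCB (huge @L0)  — 1 lookups
#5 VA=0x6800006D0 (r,kernel):
  L0: frame=0x1D idx=26 entry=0x3C087 [P=1 RW=1 US=1 PS=1]
  ✓ 0x3C6D0 (huge @L0)  — 1 lookups

TLB: [["0x383404", "0x2F"], ["0x1C2E0E", "0x37"], ["0x580000", "0x39"], ["0x680000", "0x3C"]]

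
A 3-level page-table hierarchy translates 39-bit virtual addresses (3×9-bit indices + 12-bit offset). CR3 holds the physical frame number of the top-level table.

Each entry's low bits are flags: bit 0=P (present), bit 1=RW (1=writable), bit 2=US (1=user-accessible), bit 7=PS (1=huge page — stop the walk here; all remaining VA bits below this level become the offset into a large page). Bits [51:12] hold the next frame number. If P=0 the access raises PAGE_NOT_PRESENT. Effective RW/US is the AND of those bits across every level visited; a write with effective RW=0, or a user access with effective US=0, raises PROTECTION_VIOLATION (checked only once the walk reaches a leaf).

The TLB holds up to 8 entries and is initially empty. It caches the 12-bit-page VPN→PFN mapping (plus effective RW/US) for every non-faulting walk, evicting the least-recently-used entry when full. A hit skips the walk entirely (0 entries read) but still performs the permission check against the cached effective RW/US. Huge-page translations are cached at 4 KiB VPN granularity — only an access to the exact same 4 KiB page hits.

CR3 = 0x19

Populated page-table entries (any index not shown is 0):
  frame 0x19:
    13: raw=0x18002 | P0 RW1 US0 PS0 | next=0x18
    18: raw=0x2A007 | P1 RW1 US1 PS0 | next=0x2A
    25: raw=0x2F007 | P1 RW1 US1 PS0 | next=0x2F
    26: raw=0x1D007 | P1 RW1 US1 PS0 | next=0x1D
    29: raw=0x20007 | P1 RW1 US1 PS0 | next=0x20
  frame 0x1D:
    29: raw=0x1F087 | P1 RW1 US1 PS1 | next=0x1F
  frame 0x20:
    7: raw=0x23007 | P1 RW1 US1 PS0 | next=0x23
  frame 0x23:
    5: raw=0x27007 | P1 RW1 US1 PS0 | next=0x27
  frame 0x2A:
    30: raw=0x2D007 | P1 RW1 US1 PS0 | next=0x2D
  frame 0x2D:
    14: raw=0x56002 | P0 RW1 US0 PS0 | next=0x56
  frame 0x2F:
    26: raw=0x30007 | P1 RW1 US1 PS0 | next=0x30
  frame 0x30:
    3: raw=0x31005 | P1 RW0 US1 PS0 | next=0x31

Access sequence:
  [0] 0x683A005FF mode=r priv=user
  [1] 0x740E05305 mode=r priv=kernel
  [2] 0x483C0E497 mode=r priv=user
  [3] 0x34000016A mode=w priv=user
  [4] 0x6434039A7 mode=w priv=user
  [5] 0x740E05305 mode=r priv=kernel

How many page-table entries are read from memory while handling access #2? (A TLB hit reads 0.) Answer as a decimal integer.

Per-access translation:
#0 VA=0x683A005FF (r,user):
  L0 @0x19[26] → 0x1D007  P=1,RW=1,US=1,PS=0
  L1 @0x1D[29] → 0x1F087  P=1,RW=1,US=1,PS=1
  ✓ 0x1F5FF (huge @L1)  — 2 lookups
#1 VA=0x740E05305 (r,kernel):
  L0 @0x19[29] → 0x20007  P=1,RW=1,US=1,PS=0
  L1 @0x20[7] → 0x23007  P=1,RW=1,US=1,PS=0
  L2 @0x23[5] → 0x27007  P=1,RW=1,US=1,PS=0
  ✓ 0x27305  — 3 lookups
#2 VA=0x483C0E497 (r,user):
  L0 @0x19[18] → 0x2A007  P=1,RW=1,US=1,PS=0
  L1 @0x2A[30] → 0x2D007  P=1,RW=1,US=1,PS=0
  L2 @0x2D[14] → 0x56002  P=0,RW=1,US=0,PS=0
  → PAGE_NOT_PRESENT  (3 entries read)
#3 VA=0x34000016A (w,user):
  L0 @0x19[13] → 0x18002  P=0,RW=1,US=0,PS=0
  → PAGE_NOT_PRESENT  (1 entries read)
#4 VA=0x6434039A7 (w,user):
  L0 @0x19[25] → 0x2F007  P=1,RW=1,US=1,PS=0
  L1 @0x2F[26] → 0x30007  P=1,RW=1,US=1,PS=0
  L2 @0x30[3] → 0x31005  P=1,RW=0,US=1,PS=0
  → PROTECTION_VIOLATION  (3 entries read)
#5 VA=0x740E05305 (r,kernel):
  TLB hit vpn=0x740E05 → PA=0x27305

Entries read for #2: 3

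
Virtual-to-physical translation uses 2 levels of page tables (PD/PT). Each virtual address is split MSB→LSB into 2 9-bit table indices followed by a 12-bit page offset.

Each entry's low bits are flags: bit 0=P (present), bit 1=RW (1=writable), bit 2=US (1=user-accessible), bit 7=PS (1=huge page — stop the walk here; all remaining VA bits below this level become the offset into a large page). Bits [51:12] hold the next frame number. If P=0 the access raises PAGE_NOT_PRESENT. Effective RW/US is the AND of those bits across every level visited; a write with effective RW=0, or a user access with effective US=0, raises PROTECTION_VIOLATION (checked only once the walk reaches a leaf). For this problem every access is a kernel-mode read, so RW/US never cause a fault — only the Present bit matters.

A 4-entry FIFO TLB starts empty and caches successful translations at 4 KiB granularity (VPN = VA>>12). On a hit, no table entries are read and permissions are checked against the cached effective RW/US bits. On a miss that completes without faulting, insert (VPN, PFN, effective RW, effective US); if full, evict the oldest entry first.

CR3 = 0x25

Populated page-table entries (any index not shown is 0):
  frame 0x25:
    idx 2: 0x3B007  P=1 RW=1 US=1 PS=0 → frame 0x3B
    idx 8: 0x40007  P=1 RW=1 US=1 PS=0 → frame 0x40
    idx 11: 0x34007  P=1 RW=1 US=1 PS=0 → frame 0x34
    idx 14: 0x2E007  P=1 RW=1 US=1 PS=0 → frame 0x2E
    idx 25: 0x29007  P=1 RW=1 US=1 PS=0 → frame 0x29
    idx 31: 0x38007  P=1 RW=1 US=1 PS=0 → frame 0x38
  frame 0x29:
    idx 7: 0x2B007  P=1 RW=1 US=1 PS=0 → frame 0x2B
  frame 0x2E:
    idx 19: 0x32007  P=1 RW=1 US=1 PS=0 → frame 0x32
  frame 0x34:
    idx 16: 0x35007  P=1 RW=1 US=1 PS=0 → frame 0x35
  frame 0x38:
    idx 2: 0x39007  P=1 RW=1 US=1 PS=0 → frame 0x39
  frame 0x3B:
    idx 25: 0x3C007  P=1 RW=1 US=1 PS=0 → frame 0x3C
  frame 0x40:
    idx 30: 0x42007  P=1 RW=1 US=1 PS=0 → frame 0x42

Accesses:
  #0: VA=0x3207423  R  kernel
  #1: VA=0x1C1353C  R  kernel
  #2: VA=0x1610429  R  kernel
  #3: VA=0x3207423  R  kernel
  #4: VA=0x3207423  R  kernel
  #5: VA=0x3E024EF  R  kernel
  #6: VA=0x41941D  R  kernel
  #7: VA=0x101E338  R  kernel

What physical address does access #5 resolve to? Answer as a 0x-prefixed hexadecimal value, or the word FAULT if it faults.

Trace:
#0 VA=0x3207423 (r,kernel):
  L0: frame=0x25 idx=25 entry=0x29007 [P=1 RW=1 US=1 PS=0]
  L1: frame=0x29 idx=7 entry=0x2B007 [P=1 RW=1 US=1 PS=0]
  ⇒ phys 0x2B423  [2 reads]
#1 VA=0x1C1353C (r,kernel):
  L0: frame=0x25 idx=14 entry=0x2E007 [P=1 RW=1 US=1 PS=0]
  L1: frame=0x2E idx=19 entry=0x32007 [P=1 RW=1 US=1 PS=0]
  ⇒ phys 0x3253C  [2 reads]
#2 VA=0x1610429 (r,kernel):
  L0: frame=0x25 idx=11 entry=0x34007 [P=1 RW=1 US=1 PS=0]
  L1: frame=0x34 idx=16 entry=0x35007 [P=1 RW=1 US=1 PS=0]
  ⇒ phys 0x35429  [2 reads]
#3 VA=0x3207423 (r,kernel):
  TLB hit vpn=0x3207 → PA=0x2B423
#4 VA=0x3207423 (r,kernel):
  TLB hit vpn=0x3207 → PA=0x2B423
#5 VA=0x3E024EF (r,kernel):
  L0: frame=0x25 idx=31 entry=0x38007 [P=1 RW=1 US=1 PS=0]
  L1: frame=0x38 idx=2 entry=0x39007 [P=1 RW=1 US=1 PS=0]
  ⇒ phys 0x394EF  [2 reads]
#6 VA=0x41941D (r,kernel):
  L0: frame=0x25 idx=2 entry=0x3B007 [P=1 RW=1 US=1 PS=0]
  L1: frame=0x3B idx=25 entry=0x3C007 [P=1 RW=1 US=1 PS=0]
  ⇒ phys 0x3C41D  [2 reads]
#7 VA=0x101E338 (r,kernel):
  L0: frame=0x25 idx=8 entry=0x40007 [P=1 RW=1 US=1 PS=0]
  L1: frame=0x40 idx=30 entry=0x42007 [P=1 RW=1 US=1 PS=0]
  ⇒ phys 0x42338  [2 reads]

Access #5 PA: 0x394EF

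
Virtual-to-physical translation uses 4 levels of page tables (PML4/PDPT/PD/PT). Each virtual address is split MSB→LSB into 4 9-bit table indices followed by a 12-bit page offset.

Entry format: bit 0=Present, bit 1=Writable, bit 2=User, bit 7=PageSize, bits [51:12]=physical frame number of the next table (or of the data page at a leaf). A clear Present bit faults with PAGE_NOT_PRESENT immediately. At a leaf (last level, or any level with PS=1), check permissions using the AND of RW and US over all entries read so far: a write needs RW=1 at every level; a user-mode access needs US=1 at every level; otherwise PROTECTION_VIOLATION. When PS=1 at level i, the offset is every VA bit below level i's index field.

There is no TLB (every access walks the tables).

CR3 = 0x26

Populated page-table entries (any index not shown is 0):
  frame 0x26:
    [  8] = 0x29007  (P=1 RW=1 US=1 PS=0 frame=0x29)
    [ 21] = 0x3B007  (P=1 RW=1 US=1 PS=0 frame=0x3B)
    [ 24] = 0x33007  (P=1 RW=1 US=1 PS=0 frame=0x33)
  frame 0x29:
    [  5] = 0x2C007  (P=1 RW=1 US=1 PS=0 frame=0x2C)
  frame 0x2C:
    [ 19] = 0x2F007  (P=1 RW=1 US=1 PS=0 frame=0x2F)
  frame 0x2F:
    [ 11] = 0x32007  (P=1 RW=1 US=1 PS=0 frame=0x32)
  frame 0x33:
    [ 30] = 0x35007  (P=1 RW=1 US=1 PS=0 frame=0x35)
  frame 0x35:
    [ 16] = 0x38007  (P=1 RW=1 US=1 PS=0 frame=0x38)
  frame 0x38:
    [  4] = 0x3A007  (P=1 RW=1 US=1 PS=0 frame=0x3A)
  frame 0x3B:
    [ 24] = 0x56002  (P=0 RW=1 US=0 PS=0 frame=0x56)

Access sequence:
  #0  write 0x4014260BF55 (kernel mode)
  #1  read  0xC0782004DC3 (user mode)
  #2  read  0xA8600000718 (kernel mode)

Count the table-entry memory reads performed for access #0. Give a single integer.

Trace:
#0 VA=0x4014260BF55 (w,kernel):
  L0 @0x26[8] → 0x29007  P=1,RW=1,US=1,PS=0
  L1 @0x29[5] → 0x2C007  P=1,RW=1,US=1,PS=0
  L2 @0x2C[19] → 0x2F007  P=1,RW=1,US=1,PS=0
  L3 @0x2F[11] → 0x32007  P=1,RW=1,US=1,PS=0
  → PA=0x32F55  (4 entries read)
#1 VA=0xC0782004DC3 (r,user):
  L0 @0x26[24] → 0x33007  P=1,RW=1,US=1,PS=0
  L1 @0x33[30] → 0x35007  P=1,RW=1,US=1,PS=0
  L2 @0x35[16] → 0x38007  P=1,RW=1,US=1,PS=0
  L3 @0x38[4] → 0x3A007  P=1,RW=1,US=1,PS=0
  → PA=0x3ADC3  (4 entries read)
#2 VA=0xA8600000718 (r,kernel):
  L0 @0x26[21] → 0x3B007  P=1,RW=1,US=1,PS=0
  L1 @0x3B[24] → 0x56002  P=0,RW=1,US=0,PS=0
  → PAGE_NOT_PRESENT  (2 entries read)

Entries read for #0: 4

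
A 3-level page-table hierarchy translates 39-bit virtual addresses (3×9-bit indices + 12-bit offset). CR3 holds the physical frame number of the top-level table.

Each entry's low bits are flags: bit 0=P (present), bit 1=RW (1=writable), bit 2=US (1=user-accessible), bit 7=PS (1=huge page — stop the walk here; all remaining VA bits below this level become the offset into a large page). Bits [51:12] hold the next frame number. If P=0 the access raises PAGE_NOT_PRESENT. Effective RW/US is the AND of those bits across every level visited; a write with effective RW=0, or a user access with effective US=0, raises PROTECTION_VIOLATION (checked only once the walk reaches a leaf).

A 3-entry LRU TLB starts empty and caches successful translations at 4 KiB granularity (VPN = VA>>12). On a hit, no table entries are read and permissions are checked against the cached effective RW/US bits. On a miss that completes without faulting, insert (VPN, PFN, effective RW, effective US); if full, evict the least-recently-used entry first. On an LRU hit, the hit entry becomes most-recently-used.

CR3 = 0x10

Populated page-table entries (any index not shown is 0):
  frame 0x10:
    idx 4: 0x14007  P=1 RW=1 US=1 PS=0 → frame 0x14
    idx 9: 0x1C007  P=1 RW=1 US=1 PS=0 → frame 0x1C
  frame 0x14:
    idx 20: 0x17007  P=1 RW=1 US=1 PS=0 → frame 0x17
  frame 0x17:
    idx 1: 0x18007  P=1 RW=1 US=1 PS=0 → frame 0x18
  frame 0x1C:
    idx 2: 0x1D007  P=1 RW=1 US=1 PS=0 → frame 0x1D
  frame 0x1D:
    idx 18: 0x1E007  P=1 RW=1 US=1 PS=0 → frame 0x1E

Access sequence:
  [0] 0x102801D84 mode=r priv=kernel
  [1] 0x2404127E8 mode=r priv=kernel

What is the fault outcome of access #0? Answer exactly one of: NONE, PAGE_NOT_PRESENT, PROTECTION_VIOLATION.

Walk each access:
#0 VA=0x102801D84 (r,kernel):
  L0: frame=0x10 idx=4 entry=0x14007 [P=1 RW=1 US=1 PS=0]
  L1: frame=0x14 idx=20 entry=0x17007 [P=1 RW=1 US=1 PS=0]
  L2: frame=0x17 idx=1 entry=0x18007 [P=1 RW=1 US=1 PS=0]
  ✓ 0x18D84  — 3 lookups
#1 VA=0x2404127E8 (r,kernel):
  L0: frame=0x10 idx=9 entry=0x1C007 [P=1 RW=1 US=1 PS=0]
  L1: frame=0x1C idx=2 entry=0x1D007 [P=1 RW=1 US=1 PS=0]
  L2: frame=0x1D idx=18 entry=0x1E007 [P=1 RW=1 US=1 PS=0]
  ✓ 0x1E7E8  — 3 lookups

Access #0 fault: NONE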